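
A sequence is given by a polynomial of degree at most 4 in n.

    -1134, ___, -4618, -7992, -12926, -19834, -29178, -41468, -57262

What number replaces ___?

Using the last 7 terms:
First differences: -3374, -4934, -6908, -9344, -12290, -15794
Second differences: -1560, -1974, -2436, -2946, -3504
Third differences: -414, -462, -510, -558
Fourth differences: -48, -48, -48
Constant fourth difference = -48.
Extend backward: -414 + 48 = -366;  -1560 + 366 = -1194;  -3374 + 1194 = -2180;  -4618 + 2180 = -2438

-2438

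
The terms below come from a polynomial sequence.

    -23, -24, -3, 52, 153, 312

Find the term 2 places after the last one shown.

D1: -1, 21, 55, 101, 159
D2: 22, 34, 46, 58
D3: 12, 12, 12
Third differences constant at 12.
58 + 12 = 70;  159 + 70 = 229;  312 + 229 = 541
70 + 12 = 82;  229 + 82 = 311;  541 + 311 = 852

852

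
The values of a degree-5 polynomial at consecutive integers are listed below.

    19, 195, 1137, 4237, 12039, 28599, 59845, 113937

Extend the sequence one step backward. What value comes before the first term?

9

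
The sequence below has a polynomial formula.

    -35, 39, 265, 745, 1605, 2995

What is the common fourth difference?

D1: 74, 226, 480, 860, 1390
D2: 152, 254, 380, 530
D3: 102, 126, 150
D4: 24, 24

24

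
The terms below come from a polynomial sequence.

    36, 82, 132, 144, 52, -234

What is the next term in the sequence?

46  50  12  -92  -286
4  -38  -104  -194
-42  -66  -90
-24  -24
Fourth differences constant at -24.
-90 − 24 = -114;  -194 − 114 = -308;  -286 − 308 = -594;  -234 − 594 = -828

-828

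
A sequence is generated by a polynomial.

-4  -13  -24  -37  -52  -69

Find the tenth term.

-157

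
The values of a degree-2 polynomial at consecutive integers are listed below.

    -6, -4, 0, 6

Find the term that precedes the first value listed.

-6

2  4  6
2  2
The second differences are constant at 2.
Work back: 2 − 2 = 0;  -6 + 0 = -6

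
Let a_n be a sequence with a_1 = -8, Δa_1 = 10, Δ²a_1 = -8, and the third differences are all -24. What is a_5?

-112

Build the table forward from the leading diagonal:
Δ³: -24  -24  -24  -24  -24
Δ²: -8  -32  -56  -80  -104
Δ: 10  2  -30  -86  -166
a: -8  2  4  -26  -112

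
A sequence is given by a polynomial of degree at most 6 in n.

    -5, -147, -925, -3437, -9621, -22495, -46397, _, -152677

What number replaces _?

-87225

Using the first 7 terms:
D1: -142  -778  -2512  -6184  -12874  -23902
D2: -636  -1734  -3672  -6690  -11028
D3: -1098  -1938  -3018  -4338
D4: -840  -1080  -1320
D5: -240  -240
Constant fifth difference = -240.
Extend forward: -1320 − 240 = -1560;  -4338 − 1560 = -5898;  -11028 − 5898 = -16926;  -23902 − 16926 = -40828;  -46397 − 40828 = -87225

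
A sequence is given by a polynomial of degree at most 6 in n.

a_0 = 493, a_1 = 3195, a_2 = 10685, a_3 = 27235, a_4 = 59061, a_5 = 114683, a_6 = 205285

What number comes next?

345075

Δ: 2702 , 7490 , 16550 , 31826 , 55622 , 90602
Δ²: 4788 , 9060 , 15276 , 23796 , 34980
Δ³: 4272 , 6216 , 8520 , 11184
Δ⁴: 1944 , 2304 , 2664
Δ⁵: 360 , 360
Constant fifth difference = 360, so extend:
2664 + 360 = 3024;  11184 + 3024 = 14208;  34980 + 14208 = 49188;  90602 + 49188 = 139790;  205285 + 139790 = 345075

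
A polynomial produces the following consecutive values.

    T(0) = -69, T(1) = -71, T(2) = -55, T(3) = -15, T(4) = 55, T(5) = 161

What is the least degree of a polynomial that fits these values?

-2, 16, 40, 70, 106
18, 24, 30, 36
6, 6, 6
The third differences are constant, so the polynomial has degree 3.

3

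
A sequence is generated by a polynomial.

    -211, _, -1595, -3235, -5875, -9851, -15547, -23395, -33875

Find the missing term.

Using the last 7 terms:
D1: -1640, -2640, -3976, -5696, -7848, -10480
D2: -1000, -1336, -1720, -2152, -2632
D3: -336, -384, -432, -480
D4: -48, -48, -48
Constant fourth difference = -48.
Extend backward: -336 + 48 = -288;  -1000 + 288 = -712;  -1640 + 712 = -928;  -1595 + 928 = -667

-667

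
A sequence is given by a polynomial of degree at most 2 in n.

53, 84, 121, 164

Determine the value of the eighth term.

First differences: 31  37  43
Second differences: 6  6
Constant second difference = 6, so extend:
43 + 6 = 49;  164 + 49 = 213
49 + 6 = 55;  213 + 55 = 268
55 + 6 = 61;  268 + 61 = 329
61 + 6 = 67;  329 + 67 = 396

396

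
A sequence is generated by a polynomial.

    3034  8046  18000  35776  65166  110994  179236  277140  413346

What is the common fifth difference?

Δ: 5012, 9954, 17776, 29390, 45828, 68242, 97904, 136206
Δ²: 4942, 7822, 11614, 16438, 22414, 29662, 38302
Δ³: 2880, 3792, 4824, 5976, 7248, 8640
Δ⁴: 912, 1032, 1152, 1272, 1392
Δ⁵: 120, 120, 120, 120

120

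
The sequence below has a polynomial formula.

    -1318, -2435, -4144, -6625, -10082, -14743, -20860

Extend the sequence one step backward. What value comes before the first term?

First differences: -1117, -1709, -2481, -3457, -4661, -6117
Second differences: -592, -772, -976, -1204, -1456
Third differences: -180, -204, -228, -252
Fourth differences: -24, -24, -24
The fourth differences are constant at -24.
Work back: -180 + 24 = -156;  -592 + 156 = -436;  -1117 + 436 = -681;  -1318 + 681 = -637

-637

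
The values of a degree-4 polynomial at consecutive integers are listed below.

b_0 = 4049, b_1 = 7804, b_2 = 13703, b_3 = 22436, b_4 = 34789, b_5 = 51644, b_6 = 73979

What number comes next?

102868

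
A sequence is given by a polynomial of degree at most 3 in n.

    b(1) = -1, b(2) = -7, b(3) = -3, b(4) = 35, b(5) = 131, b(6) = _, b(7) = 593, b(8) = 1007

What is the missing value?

Using the first 5 terms:
D1: -6  4  38  96
D2: 10  34  58
D3: 24  24
Constant third difference = 24.
Extend forward: 58 + 24 = 82;  96 + 82 = 178;  131 + 178 = 309

309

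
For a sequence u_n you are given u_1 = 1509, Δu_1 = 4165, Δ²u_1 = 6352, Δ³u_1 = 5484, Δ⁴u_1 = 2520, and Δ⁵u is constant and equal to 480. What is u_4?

38544

Build the table forward from the leading diagonal:
D5: 480, 480, 480, 480
D4: 2520, 3000, 3480, 3960
D3: 5484, 8004, 11004, 14484
D2: 6352, 11836, 19840, 30844
D1: 4165, 10517, 22353, 42193
u: 1509, 5674, 16191, 38544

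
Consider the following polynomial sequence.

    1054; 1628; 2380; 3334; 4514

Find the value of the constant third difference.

First differences: 574, 752, 954, 1180
Second differences: 178, 202, 226
Third differences: 24, 24

24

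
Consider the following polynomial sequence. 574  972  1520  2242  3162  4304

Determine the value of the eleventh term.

14184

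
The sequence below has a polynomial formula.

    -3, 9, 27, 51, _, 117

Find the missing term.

81

Using the first 4 terms:
D1: 12  18  24
D2: 6  6
Constant second difference = 6.
Extend forward: 24 + 6 = 30;  51 + 30 = 81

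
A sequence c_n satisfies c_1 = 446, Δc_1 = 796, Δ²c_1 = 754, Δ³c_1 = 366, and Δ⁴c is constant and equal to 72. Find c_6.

15986

Build the table forward from the leading diagonal:
D4: 72  72  72  72  72  72
D3: 366  438  510  582  654  726
D2: 754  1120  1558  2068  2650  3304
D1: 796  1550  2670  4228  6296  8946
c: 446  1242  2792  5462  9690  15986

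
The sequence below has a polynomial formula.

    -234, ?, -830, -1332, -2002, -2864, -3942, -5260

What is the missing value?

-472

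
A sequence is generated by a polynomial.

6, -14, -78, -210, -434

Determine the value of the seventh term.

First differences: -20  -64  -132  -224
Second differences: -44  -68  -92
Third differences: -24  -24
Third differences constant at -24.
-92 − 24 = -116;  -224 − 116 = -340;  -434 − 340 = -774
-116 − 24 = -140;  -340 − 140 = -480;  -774 − 480 = -1254

-1254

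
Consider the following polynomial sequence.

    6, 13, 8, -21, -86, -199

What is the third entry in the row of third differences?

-12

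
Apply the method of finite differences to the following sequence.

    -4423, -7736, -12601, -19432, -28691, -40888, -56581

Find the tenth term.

-130936

D1: -3313, -4865, -6831, -9259, -12197, -15693
D2: -1552, -1966, -2428, -2938, -3496
D3: -414, -462, -510, -558
D4: -48, -48, -48
Fourth differences constant at -48.
-558 − 48 = -606;  -3496 − 606 = -4102;  -15693 − 4102 = -19795;  -56581 − 19795 = -76376
-606 − 48 = -654;  -4102 − 654 = -4756;  -19795 − 4756 = -24551;  -76376 − 24551 = -100927
-654 − 48 = -702;  -4756 − 702 = -5458;  -24551 − 5458 = -30009;  -100927 − 30009 = -130936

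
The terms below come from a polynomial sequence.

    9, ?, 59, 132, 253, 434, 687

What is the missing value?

22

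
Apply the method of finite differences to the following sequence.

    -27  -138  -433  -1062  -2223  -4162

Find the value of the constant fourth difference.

First differences: -111, -295, -629, -1161, -1939
Second differences: -184, -334, -532, -778
Third differences: -150, -198, -246
Fourth differences: -48, -48

-48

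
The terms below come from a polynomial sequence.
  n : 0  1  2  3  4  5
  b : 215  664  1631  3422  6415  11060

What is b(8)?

Δ: 449  967  1791  2993  4645
Δ²: 518  824  1202  1652
Δ³: 306  378  450
Δ⁴: 72  72
Fourth differences constant at 72.
450 + 72 = 522;  1652 + 522 = 2174;  4645 + 2174 = 6819;  11060 + 6819 = 17879
522 + 72 = 594;  2174 + 594 = 2768;  6819 + 2768 = 9587;  17879 + 9587 = 27466
594 + 72 = 666;  2768 + 666 = 3434;  9587 + 3434 = 13021;  27466 + 13021 = 40487

40487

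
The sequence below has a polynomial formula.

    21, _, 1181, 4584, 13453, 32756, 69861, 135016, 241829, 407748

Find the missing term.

Using the last 8 terms:
D1: 3403, 8869, 19303, 37105, 65155, 106813, 165919
D2: 5466, 10434, 17802, 28050, 41658, 59106
D3: 4968, 7368, 10248, 13608, 17448
D4: 2400, 2880, 3360, 3840
D5: 480, 480, 480
Constant fifth difference = 480.
Extend backward: 2400 − 480 = 1920;  4968 − 1920 = 3048;  5466 − 3048 = 2418;  3403 − 2418 = 985;  1181 − 985 = 196

196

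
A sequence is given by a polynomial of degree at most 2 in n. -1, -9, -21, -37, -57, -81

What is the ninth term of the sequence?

First differences: -8, -12, -16, -20, -24
Second differences: -4, -4, -4, -4
Constant second difference = -4, so extend:
-24 − 4 = -28;  -81 − 28 = -109
-28 − 4 = -32;  -109 − 32 = -141
-32 − 4 = -36;  -141 − 36 = -177

-177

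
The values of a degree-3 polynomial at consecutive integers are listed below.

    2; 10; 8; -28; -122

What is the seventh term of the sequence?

D1: 8, -2, -36, -94
D2: -10, -34, -58
D3: -24, -24
The third differences are constant (-24).
-58 − 24 = -82;  -94 − 82 = -176;  -122 − 176 = -298
-82 − 24 = -106;  -176 − 106 = -282;  -298 − 282 = -580

-580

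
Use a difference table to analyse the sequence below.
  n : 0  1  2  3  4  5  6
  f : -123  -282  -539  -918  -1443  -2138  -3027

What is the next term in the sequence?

-159 , -257 , -379 , -525 , -695 , -889
-98 , -122 , -146 , -170 , -194
-24 , -24 , -24 , -24
Third differences constant at -24.
-194 − 24 = -218;  -889 − 218 = -1107;  -3027 − 1107 = -4134

-4134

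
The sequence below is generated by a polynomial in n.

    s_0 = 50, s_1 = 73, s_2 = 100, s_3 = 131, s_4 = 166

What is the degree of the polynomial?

23, 27, 31, 35
4, 4, 4
The second differences are constant, so the polynomial has degree 2.

2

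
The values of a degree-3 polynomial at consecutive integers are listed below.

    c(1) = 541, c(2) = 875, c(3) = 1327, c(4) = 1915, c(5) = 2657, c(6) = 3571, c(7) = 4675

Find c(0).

307

First differences: 334  452  588  742  914  1104
Second differences: 118  136  154  172  190
Third differences: 18  18  18  18
The third differences are constant at 18.
Work back: 118 − 18 = 100;  334 − 100 = 234;  541 − 234 = 307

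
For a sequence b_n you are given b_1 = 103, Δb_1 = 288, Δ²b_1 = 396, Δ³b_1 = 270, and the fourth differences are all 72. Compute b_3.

1075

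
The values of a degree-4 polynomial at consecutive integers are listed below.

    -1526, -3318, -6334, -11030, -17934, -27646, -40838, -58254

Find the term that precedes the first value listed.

-574

D1: -1792  -3016  -4696  -6904  -9712  -13192  -17416
D2: -1224  -1680  -2208  -2808  -3480  -4224
D3: -456  -528  -600  -672  -744
D4: -72  -72  -72  -72
The fourth differences are constant at -72.
Work back: -456 + 72 = -384;  -1224 + 384 = -840;  -1792 + 840 = -952;  -1526 + 952 = -574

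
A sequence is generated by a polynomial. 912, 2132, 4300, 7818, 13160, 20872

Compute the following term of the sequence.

D1: 1220  2168  3518  5342  7712
D2: 948  1350  1824  2370
D3: 402  474  546
D4: 72  72
The fourth differences are constant (72).
546 + 72 = 618;  2370 + 618 = 2988;  7712 + 2988 = 10700;  20872 + 10700 = 31572

31572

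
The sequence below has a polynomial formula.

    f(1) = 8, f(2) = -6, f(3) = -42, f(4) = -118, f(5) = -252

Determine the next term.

-462

Δ: -14, -36, -76, -134
Δ²: -22, -40, -58
Δ³: -18, -18
Constant third difference = -18, so extend:
-58 − 18 = -76;  -134 − 76 = -210;  -252 − 210 = -462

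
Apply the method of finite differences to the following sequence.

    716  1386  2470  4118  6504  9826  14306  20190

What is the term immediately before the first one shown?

334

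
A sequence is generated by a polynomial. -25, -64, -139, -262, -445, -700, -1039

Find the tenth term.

-2680

-39  -75  -123  -183  -255  -339
-36  -48  -60  -72  -84
-12  -12  -12  -12
The third differences are constant (-12).
-84 − 12 = -96;  -339 − 96 = -435;  -1039 − 435 = -1474
-96 − 12 = -108;  -435 − 108 = -543;  -1474 − 543 = -2017
-108 − 12 = -120;  -543 − 120 = -663;  -2017 − 663 = -2680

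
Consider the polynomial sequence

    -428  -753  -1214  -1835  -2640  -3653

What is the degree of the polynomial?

3

-325, -461, -621, -805, -1013
-136, -160, -184, -208
-24, -24, -24
The third differences are constant, so the polynomial has degree 3.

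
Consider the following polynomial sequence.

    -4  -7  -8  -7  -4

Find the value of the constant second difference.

Δ: -3, -1, 1, 3
Δ²: 2, 2, 2

2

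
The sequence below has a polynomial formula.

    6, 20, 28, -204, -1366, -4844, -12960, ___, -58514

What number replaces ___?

-29212

Using the first 7 terms:
14, 8, -232, -1162, -3478, -8116
-6, -240, -930, -2316, -4638
-234, -690, -1386, -2322
-456, -696, -936
-240, -240
Constant fifth difference = -240.
Extend forward: -936 − 240 = -1176;  -2322 − 1176 = -3498;  -4638 − 3498 = -8136;  -8116 − 8136 = -16252;  -12960 − 16252 = -29212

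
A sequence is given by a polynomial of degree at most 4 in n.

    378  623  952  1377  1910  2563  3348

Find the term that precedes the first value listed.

D1: 245  329  425  533  653  785
D2: 84  96  108  120  132
D3: 12  12  12  12
The third differences are constant at 12.
Work back: 84 − 12 = 72;  245 − 72 = 173;  378 − 173 = 205

205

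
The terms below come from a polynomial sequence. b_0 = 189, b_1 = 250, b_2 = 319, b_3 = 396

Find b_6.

675

Δ: 61 , 69 , 77
Δ²: 8 , 8
The second differences are constant (8).
77 + 8 = 85;  396 + 85 = 481
85 + 8 = 93;  481 + 93 = 574
93 + 8 = 101;  574 + 101 = 675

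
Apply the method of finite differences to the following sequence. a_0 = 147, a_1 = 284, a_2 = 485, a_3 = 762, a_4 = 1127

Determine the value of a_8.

137, 201, 277, 365
64, 76, 88
12, 12
The third differences are constant (12).
88 + 12 = 100;  365 + 100 = 465;  1127 + 465 = 1592
100 + 12 = 112;  465 + 112 = 577;  1592 + 577 = 2169
112 + 12 = 124;  577 + 124 = 701;  2169 + 701 = 2870
124 + 12 = 136;  701 + 136 = 837;  2870 + 837 = 3707

3707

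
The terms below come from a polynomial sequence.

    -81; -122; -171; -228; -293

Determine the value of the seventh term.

-41, -49, -57, -65
-8, -8, -8
Second differences constant at -8.
-65 − 8 = -73;  -293 − 73 = -366
-73 − 8 = -81;  -366 − 81 = -447

-447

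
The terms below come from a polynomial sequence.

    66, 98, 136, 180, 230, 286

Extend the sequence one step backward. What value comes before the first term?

32, 38, 44, 50, 56
6, 6, 6, 6
The second differences are constant at 6.
Work back: 32 − 6 = 26;  66 − 26 = 40

40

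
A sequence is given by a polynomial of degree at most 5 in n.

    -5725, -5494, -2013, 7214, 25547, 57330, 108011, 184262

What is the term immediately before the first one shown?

-4458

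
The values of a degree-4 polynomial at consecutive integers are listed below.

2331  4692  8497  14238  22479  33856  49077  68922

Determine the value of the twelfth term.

212662

First differences: 2361, 3805, 5741, 8241, 11377, 15221, 19845
Second differences: 1444, 1936, 2500, 3136, 3844, 4624
Third differences: 492, 564, 636, 708, 780
Fourth differences: 72, 72, 72, 72
The fourth differences are constant (72).
780 + 72 = 852;  4624 + 852 = 5476;  19845 + 5476 = 25321;  68922 + 25321 = 94243
852 + 72 = 924;  5476 + 924 = 6400;  25321 + 6400 = 31721;  94243 + 31721 = 125964
924 + 72 = 996;  6400 + 996 = 7396;  31721 + 7396 = 39117;  125964 + 39117 = 165081
996 + 72 = 1068;  7396 + 1068 = 8464;  39117 + 8464 = 47581;  165081 + 47581 = 212662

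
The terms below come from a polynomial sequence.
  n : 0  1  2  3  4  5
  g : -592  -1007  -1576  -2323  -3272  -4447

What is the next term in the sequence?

-415, -569, -747, -949, -1175
-154, -178, -202, -226
-24, -24, -24
Constant third difference = -24, so extend:
-226 − 24 = -250;  -1175 − 250 = -1425;  -4447 − 1425 = -5872

-5872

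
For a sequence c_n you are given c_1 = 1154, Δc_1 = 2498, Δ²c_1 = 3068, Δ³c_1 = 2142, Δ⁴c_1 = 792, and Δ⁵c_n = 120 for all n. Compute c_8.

Build the table forward from the leading diagonal:
D5: 120  120  120  120  120  120  120  120
D4: 792  912  1032  1152  1272  1392  1512  1632
D3: 2142  2934  3846  4878  6030  7302  8694  10206
D2: 3068  5210  8144  11990  16868  22898  30200  38894
D1: 2498  5566  10776  18920  30910  47778  70676  100876
c: 1154  3652  9218  19994  38914  69824  117602  188278

188278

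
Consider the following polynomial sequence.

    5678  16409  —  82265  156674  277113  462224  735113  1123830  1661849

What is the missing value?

39228

Using the last 7 terms:
Δ: 74409  120439  185111  272889  388717  538019
Δ²: 46030  64672  87778  115828  149302
Δ³: 18642  23106  28050  33474
Δ⁴: 4464  4944  5424
Δ⁵: 480  480
Constant fifth difference = 480.
Extend backward: 4464 − 480 = 3984;  18642 − 3984 = 14658;  46030 − 14658 = 31372;  74409 − 31372 = 43037;  82265 − 43037 = 39228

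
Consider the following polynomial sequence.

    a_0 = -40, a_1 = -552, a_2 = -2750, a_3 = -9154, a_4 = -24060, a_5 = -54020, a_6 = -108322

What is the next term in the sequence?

-512  -2198  -6404  -14906  -29960  -54302
-1686  -4206  -8502  -15054  -24342
-2520  -4296  -6552  -9288
-1776  -2256  -2736
-480  -480
Fifth differences constant at -480.
-2736 − 480 = -3216;  -9288 − 3216 = -12504;  -24342 − 12504 = -36846;  -54302 − 36846 = -91148;  -108322 − 91148 = -199470

-199470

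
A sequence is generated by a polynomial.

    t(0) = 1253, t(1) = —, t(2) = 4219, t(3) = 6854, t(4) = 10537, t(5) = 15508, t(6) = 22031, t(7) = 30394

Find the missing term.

Using the last 6 terms:
Δ: 2635, 3683, 4971, 6523, 8363
Δ²: 1048, 1288, 1552, 1840
Δ³: 240, 264, 288
Δ⁴: 24, 24
Constant fourth difference = 24.
Extend backward: 240 − 24 = 216;  1048 − 216 = 832;  2635 − 832 = 1803;  4219 − 1803 = 2416

2416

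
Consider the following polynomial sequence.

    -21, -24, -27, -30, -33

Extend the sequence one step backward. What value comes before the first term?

D1: -3  -3  -3  -3
The first differences are constant at -3.
Work back: -21 + 3 = -18

-18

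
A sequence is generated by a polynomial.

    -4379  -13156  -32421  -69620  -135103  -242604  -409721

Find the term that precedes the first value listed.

-8777  -19265  -37199  -65483  -107501  -167117
-10488  -17934  -28284  -42018  -59616
-7446  -10350  -13734  -17598
-2904  -3384  -3864
-480  -480
The fifth differences are constant at -480.
Work back: -2904 + 480 = -2424;  -7446 + 2424 = -5022;  -10488 + 5022 = -5466;  -8777 + 5466 = -3311;  -4379 + 3311 = -1068

-1068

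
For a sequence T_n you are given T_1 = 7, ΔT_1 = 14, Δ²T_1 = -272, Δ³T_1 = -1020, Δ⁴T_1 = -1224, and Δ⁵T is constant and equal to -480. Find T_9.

-177177

Build the table forward from the leading diagonal:
Δ⁵: -480, -480, -480, -480, -480, -480, -480, -480, -480
Δ⁴: -1224, -1704, -2184, -2664, -3144, -3624, -4104, -4584, -5064
Δ³: -1020, -2244, -3948, -6132, -8796, -11940, -15564, -19668, -24252
Δ²: -272, -1292, -3536, -7484, -13616, -22412, -34352, -49916, -69584
Δ: 14, -258, -1550, -5086, -12570, -26186, -48598, -82950, -132866
T: 7, 21, -237, -1787, -6873, -19443, -45629, -94227, -177177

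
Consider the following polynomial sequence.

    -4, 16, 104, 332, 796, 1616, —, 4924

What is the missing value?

2936

Using the first 6 terms:
First differences: 20, 88, 228, 464, 820
Second differences: 68, 140, 236, 356
Third differences: 72, 96, 120
Fourth differences: 24, 24
Constant fourth difference = 24.
Extend forward: 120 + 24 = 144;  356 + 144 = 500;  820 + 500 = 1320;  1616 + 1320 = 2936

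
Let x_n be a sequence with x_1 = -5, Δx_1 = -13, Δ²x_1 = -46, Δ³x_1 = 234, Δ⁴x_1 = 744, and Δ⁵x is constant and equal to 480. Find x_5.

1347

Build the table forward from the leading diagonal:
Fifth differences: 480, 480, 480, 480, 480
Fourth differences: 744, 1224, 1704, 2184, 2664
Third differences: 234, 978, 2202, 3906, 6090
Second differences: -46, 188, 1166, 3368, 7274
First differences: -13, -59, 129, 1295, 4663
x: -5, -18, -77, 52, 1347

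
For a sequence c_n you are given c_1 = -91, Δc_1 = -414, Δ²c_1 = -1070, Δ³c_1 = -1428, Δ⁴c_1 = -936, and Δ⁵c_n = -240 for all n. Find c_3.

-1989

Build the table forward from the leading diagonal:
Δ⁵: -240  -240  -240
Δ⁴: -936  -1176  -1416
Δ³: -1428  -2364  -3540
Δ²: -1070  -2498  -4862
Δ: -414  -1484  -3982
c: -91  -505  -1989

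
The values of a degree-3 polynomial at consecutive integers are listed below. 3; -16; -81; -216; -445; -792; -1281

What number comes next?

First differences: -19, -65, -135, -229, -347, -489
Second differences: -46, -70, -94, -118, -142
Third differences: -24, -24, -24, -24
The third differences are constant (-24).
-142 − 24 = -166;  -489 − 166 = -655;  -1281 − 655 = -1936

-1936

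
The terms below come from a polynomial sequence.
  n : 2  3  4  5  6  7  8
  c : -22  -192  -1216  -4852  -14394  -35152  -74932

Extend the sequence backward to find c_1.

-4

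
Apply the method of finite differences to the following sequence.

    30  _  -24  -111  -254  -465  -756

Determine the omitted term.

19

Using the last 5 terms:
Δ: -87  -143  -211  -291
Δ²: -56  -68  -80
Δ³: -12  -12
Constant third difference = -12.
Extend backward: -56 + 12 = -44;  -87 + 44 = -43;  -24 + 43 = 19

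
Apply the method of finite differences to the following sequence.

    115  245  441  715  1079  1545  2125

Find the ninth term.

3675

130, 196, 274, 364, 466, 580
66, 78, 90, 102, 114
12, 12, 12, 12
Third differences constant at 12.
114 + 12 = 126;  580 + 126 = 706;  2125 + 706 = 2831
126 + 12 = 138;  706 + 138 = 844;  2831 + 844 = 3675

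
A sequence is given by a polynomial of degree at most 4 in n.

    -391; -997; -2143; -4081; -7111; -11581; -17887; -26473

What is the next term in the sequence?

-37831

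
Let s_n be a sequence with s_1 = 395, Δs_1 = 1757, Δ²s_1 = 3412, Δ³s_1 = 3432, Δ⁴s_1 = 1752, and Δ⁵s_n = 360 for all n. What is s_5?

43375

Build the table forward from the leading diagonal:
D5: 360  360  360  360  360
D4: 1752  2112  2472  2832  3192
D3: 3432  5184  7296  9768  12600
D2: 3412  6844  12028  19324  29092
D1: 1757  5169  12013  24041  43365
s: 395  2152  7321  19334  43375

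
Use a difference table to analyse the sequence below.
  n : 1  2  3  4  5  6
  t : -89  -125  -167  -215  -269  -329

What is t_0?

-59

D1: -36, -42, -48, -54, -60
D2: -6, -6, -6, -6
The second differences are constant at -6.
Work back: -36 + 6 = -30;  -89 + 30 = -59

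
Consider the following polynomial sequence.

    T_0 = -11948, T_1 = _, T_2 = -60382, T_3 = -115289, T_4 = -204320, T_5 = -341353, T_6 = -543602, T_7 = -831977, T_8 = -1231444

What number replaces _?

Using the last 7 terms:
-54907, -89031, -137033, -202249, -288375, -399467
-34124, -48002, -65216, -86126, -111092
-13878, -17214, -20910, -24966
-3336, -3696, -4056
-360, -360
Constant fifth difference = -360.
Extend backward: -3336 + 360 = -2976;  -13878 + 2976 = -10902;  -34124 + 10902 = -23222;  -54907 + 23222 = -31685;  -60382 + 31685 = -28697

-28697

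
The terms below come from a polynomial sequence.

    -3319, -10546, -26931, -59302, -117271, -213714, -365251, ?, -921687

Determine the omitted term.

-592726

Using the first 7 terms:
-7227, -16385, -32371, -57969, -96443, -151537
-9158, -15986, -25598, -38474, -55094
-6828, -9612, -12876, -16620
-2784, -3264, -3744
-480, -480
Constant fifth difference = -480.
Extend forward: -3744 − 480 = -4224;  -16620 − 4224 = -20844;  -55094 − 20844 = -75938;  -151537 − 75938 = -227475;  -365251 − 227475 = -592726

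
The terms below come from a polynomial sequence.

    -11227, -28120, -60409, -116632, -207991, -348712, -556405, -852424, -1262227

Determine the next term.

-1815736

D1: -16893, -32289, -56223, -91359, -140721, -207693, -296019, -409803
D2: -15396, -23934, -35136, -49362, -66972, -88326, -113784
D3: -8538, -11202, -14226, -17610, -21354, -25458
D4: -2664, -3024, -3384, -3744, -4104
D5: -360, -360, -360, -360
Fifth differences constant at -360.
-4104 − 360 = -4464;  -25458 − 4464 = -29922;  -113784 − 29922 = -143706;  -409803 − 143706 = -553509;  -1262227 − 553509 = -1815736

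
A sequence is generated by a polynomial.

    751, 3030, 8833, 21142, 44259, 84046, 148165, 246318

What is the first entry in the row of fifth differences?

First differences: 2279, 5803, 12309, 23117, 39787, 64119, 98153
Second differences: 3524, 6506, 10808, 16670, 24332, 34034
Third differences: 2982, 4302, 5862, 7662, 9702
Fourth differences: 1320, 1560, 1800, 2040
Fifth differences: 240, 240, 240

240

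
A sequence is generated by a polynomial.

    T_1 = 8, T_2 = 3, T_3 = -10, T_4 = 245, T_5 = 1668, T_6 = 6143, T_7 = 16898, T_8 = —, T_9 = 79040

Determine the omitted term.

Using the first 7 terms:
First differences: -5  -13  255  1423  4475  10755
Second differences: -8  268  1168  3052  6280
Third differences: 276  900  1884  3228
Fourth differences: 624  984  1344
Fifth differences: 360  360
Constant fifth difference = 360.
Extend forward: 1344 + 360 = 1704;  3228 + 1704 = 4932;  6280 + 4932 = 11212;  10755 + 11212 = 21967;  16898 + 21967 = 38865

38865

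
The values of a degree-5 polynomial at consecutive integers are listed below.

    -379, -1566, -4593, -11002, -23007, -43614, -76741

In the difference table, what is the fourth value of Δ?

-12005

Δ: -1187, -3027, -6409, -12005, -20607, -33127
Δ²: -1840, -3382, -5596, -8602, -12520
Δ³: -1542, -2214, -3006, -3918
Δ⁴: -672, -792, -912
Δ⁵: -120, -120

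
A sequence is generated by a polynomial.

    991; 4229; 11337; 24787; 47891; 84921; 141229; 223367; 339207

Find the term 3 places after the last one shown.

989979

Δ: 3238 , 7108 , 13450 , 23104 , 37030 , 56308 , 82138 , 115840
Δ²: 3870 , 6342 , 9654 , 13926 , 19278 , 25830 , 33702
Δ³: 2472 , 3312 , 4272 , 5352 , 6552 , 7872
Δ⁴: 840 , 960 , 1080 , 1200 , 1320
Δ⁵: 120 , 120 , 120 , 120
Constant fifth difference = 120, so extend:
1320 + 120 = 1440;  7872 + 1440 = 9312;  33702 + 9312 = 43014;  115840 + 43014 = 158854;  339207 + 158854 = 498061
1440 + 120 = 1560;  9312 + 1560 = 10872;  43014 + 10872 = 53886;  158854 + 53886 = 212740;  498061 + 212740 = 710801
1560 + 120 = 1680;  10872 + 1680 = 12552;  53886 + 12552 = 66438;  212740 + 66438 = 279178;  710801 + 279178 = 989979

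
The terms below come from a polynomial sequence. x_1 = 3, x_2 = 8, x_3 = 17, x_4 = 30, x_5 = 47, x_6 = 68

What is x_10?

192

D1: 5, 9, 13, 17, 21
D2: 4, 4, 4, 4
The second differences are constant (4).
21 + 4 = 25;  68 + 25 = 93
25 + 4 = 29;  93 + 29 = 122
29 + 4 = 33;  122 + 33 = 155
33 + 4 = 37;  155 + 37 = 192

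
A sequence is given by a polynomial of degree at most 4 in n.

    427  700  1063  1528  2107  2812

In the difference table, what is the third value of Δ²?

Δ: 273, 363, 465, 579, 705
Δ²: 90, 102, 114, 126
Δ³: 12, 12, 12

114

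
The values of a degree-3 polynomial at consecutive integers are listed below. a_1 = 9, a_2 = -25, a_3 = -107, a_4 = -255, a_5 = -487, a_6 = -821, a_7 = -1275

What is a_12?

Δ: -34  -82  -148  -232  -334  -454
Δ²: -48  -66  -84  -102  -120
Δ³: -18  -18  -18  -18
The third differences are constant (-18).
-120 − 18 = -138;  -454 − 138 = -592;  -1275 − 592 = -1867
-138 − 18 = -156;  -592 − 156 = -748;  -1867 − 748 = -2615
-156 − 18 = -174;  -748 − 174 = -922;  -2615 − 922 = -3537
-174 − 18 = -192;  -922 − 192 = -1114;  -3537 − 1114 = -4651
-192 − 18 = -210;  -1114 − 210 = -1324;  -4651 − 1324 = -5975

-5975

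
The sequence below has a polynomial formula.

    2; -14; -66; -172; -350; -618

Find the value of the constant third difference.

Δ: -16, -52, -106, -178, -268
Δ²: -36, -54, -72, -90
Δ³: -18, -18, -18

-18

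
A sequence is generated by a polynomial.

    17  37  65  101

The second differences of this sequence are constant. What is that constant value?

8

First differences: 20, 28, 36
Second differences: 8, 8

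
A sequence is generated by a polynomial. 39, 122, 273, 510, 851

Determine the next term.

1314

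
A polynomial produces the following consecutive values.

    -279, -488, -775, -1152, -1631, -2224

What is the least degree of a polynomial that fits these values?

3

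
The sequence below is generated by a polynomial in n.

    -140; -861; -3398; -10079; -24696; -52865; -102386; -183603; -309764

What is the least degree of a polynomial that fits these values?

5

-721, -2537, -6681, -14617, -28169, -49521, -81217, -126161
-1816, -4144, -7936, -13552, -21352, -31696, -44944
-2328, -3792, -5616, -7800, -10344, -13248
-1464, -1824, -2184, -2544, -2904
-360, -360, -360, -360
The fifth differences are constant, so the polynomial has degree 5.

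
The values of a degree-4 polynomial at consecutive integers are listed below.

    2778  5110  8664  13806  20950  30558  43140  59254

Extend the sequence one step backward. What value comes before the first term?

1350

2332, 3554, 5142, 7144, 9608, 12582, 16114
1222, 1588, 2002, 2464, 2974, 3532
366, 414, 462, 510, 558
48, 48, 48, 48
The fourth differences are constant at 48.
Work back: 366 − 48 = 318;  1222 − 318 = 904;  2332 − 904 = 1428;  2778 − 1428 = 1350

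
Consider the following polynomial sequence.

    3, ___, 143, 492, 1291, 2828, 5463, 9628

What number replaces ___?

28

Using the last 6 terms:
349  799  1537  2635  4165
450  738  1098  1530
288  360  432
72  72
Constant fourth difference = 72.
Extend backward: 288 − 72 = 216;  450 − 216 = 234;  349 − 234 = 115;  143 − 115 = 28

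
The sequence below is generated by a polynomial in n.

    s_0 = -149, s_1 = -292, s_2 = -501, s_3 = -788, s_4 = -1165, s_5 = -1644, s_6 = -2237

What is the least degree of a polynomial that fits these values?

3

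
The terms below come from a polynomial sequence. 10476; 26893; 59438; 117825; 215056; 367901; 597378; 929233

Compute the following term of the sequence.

1394420

D1: 16417 , 32545 , 58387 , 97231 , 152845 , 229477 , 331855
D2: 16128 , 25842 , 38844 , 55614 , 76632 , 102378
D3: 9714 , 13002 , 16770 , 21018 , 25746
D4: 3288 , 3768 , 4248 , 4728
D5: 480 , 480 , 480
Fifth differences constant at 480.
4728 + 480 = 5208;  25746 + 5208 = 30954;  102378 + 30954 = 133332;  331855 + 133332 = 465187;  929233 + 465187 = 1394420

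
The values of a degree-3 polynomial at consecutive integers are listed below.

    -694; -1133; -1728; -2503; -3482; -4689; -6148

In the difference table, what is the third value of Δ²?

-204

D1: -439, -595, -775, -979, -1207, -1459
D2: -156, -180, -204, -228, -252
D3: -24, -24, -24, -24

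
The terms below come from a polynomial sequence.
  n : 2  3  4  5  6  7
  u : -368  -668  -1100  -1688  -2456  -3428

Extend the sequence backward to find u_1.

-176

Δ: -300  -432  -588  -768  -972
Δ²: -132  -156  -180  -204
Δ³: -24  -24  -24
The third differences are constant at -24.
Work back: -132 + 24 = -108;  -300 + 108 = -192;  -368 + 192 = -176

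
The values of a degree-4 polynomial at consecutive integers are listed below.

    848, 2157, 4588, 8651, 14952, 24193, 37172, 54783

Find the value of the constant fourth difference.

96

First differences: 1309, 2431, 4063, 6301, 9241, 12979, 17611
Second differences: 1122, 1632, 2238, 2940, 3738, 4632
Third differences: 510, 606, 702, 798, 894
Fourth differences: 96, 96, 96, 96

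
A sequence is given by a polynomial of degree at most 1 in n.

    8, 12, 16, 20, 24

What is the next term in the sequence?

28

First differences: 4  4  4  4
First differences constant at 4.
24 + 4 = 28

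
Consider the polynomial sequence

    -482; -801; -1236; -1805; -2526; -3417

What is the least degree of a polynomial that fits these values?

3

D1: -319, -435, -569, -721, -891
D2: -116, -134, -152, -170
D3: -18, -18, -18
The third differences are constant, so the polynomial has degree 3.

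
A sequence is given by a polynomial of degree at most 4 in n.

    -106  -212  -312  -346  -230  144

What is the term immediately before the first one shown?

-30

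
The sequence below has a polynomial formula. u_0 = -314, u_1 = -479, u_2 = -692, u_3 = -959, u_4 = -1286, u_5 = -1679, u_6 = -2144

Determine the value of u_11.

-5759

-165  -213  -267  -327  -393  -465
-48  -54  -60  -66  -72
-6  -6  -6  -6
Constant third difference = -6, so extend:
-72 − 6 = -78;  -465 − 78 = -543;  -2144 − 543 = -2687
-78 − 6 = -84;  -543 − 84 = -627;  -2687 − 627 = -3314
-84 − 6 = -90;  -627 − 90 = -717;  -3314 − 717 = -4031
-90 − 6 = -96;  -717 − 96 = -813;  -4031 − 813 = -4844
-96 − 6 = -102;  -813 − 102 = -915;  -4844 − 915 = -5759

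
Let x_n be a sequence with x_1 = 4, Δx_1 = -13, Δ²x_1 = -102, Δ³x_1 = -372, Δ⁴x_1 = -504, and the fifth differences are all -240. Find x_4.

-713

Build the table forward from the leading diagonal:
D5: -240  -240  -240  -240
D4: -504  -744  -984  -1224
D3: -372  -876  -1620  -2604
D2: -102  -474  -1350  -2970
D1: -13  -115  -589  -1939
x: 4  -9  -124  -713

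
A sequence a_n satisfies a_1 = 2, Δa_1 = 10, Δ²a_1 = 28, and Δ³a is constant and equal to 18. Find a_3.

Build the table forward from the leading diagonal:
Third differences: 18  18  18
Second differences: 28  46  64
First differences: 10  38  84
a: 2  12  50

50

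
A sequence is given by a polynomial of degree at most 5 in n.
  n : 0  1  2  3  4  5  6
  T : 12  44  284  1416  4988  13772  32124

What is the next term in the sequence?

66344

Δ: 32, 240, 1132, 3572, 8784, 18352
Δ²: 208, 892, 2440, 5212, 9568
Δ³: 684, 1548, 2772, 4356
Δ⁴: 864, 1224, 1584
Δ⁵: 360, 360
The fifth differences are constant (360).
1584 + 360 = 1944;  4356 + 1944 = 6300;  9568 + 6300 = 15868;  18352 + 15868 = 34220;  32124 + 34220 = 66344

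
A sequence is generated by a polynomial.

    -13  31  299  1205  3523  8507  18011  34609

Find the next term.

61715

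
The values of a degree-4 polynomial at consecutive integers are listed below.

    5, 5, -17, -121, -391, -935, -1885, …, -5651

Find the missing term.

-3397

Using the first 7 terms:
Δ: 0  -22  -104  -270  -544  -950
Δ²: -22  -82  -166  -274  -406
Δ³: -60  -84  -108  -132
Δ⁴: -24  -24  -24
Constant fourth difference = -24.
Extend forward: -132 − 24 = -156;  -406 − 156 = -562;  -950 − 562 = -1512;  -1885 − 1512 = -3397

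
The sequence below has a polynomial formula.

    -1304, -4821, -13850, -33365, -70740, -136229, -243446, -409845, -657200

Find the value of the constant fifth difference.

-480

Δ: -3517, -9029, -19515, -37375, -65489, -107217, -166399, -247355
Δ²: -5512, -10486, -17860, -28114, -41728, -59182, -80956
Δ³: -4974, -7374, -10254, -13614, -17454, -21774
Δ⁴: -2400, -2880, -3360, -3840, -4320
Δ⁵: -480, -480, -480, -480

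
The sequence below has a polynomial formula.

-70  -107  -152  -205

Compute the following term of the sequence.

D1: -37, -45, -53
D2: -8, -8
Constant second difference = -8, so extend:
-53 − 8 = -61;  -205 − 61 = -266

-266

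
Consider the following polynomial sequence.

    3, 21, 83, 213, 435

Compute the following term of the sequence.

773

18 , 62 , 130 , 222
44 , 68 , 92
24 , 24
Constant third difference = 24, so extend:
92 + 24 = 116;  222 + 116 = 338;  435 + 338 = 773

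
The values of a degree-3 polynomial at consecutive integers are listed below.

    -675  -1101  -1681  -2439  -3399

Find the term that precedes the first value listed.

-379

First differences: -426, -580, -758, -960
Second differences: -154, -178, -202
Third differences: -24, -24
The third differences are constant at -24.
Work back: -154 + 24 = -130;  -426 + 130 = -296;  -675 + 296 = -379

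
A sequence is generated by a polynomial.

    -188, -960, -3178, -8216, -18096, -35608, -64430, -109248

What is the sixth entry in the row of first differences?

D1: -772, -2218, -5038, -9880, -17512, -28822, -44818
D2: -1446, -2820, -4842, -7632, -11310, -15996
D3: -1374, -2022, -2790, -3678, -4686
D4: -648, -768, -888, -1008
D5: -120, -120, -120

-28822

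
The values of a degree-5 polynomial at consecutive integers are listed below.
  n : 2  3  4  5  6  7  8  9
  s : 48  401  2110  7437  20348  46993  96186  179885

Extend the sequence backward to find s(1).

13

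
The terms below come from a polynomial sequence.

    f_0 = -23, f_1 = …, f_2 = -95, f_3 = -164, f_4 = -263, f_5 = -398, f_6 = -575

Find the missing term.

Using the last 5 terms:
D1: -69  -99  -135  -177
D2: -30  -36  -42
D3: -6  -6
Constant third difference = -6.
Extend backward: -30 + 6 = -24;  -69 + 24 = -45;  -95 + 45 = -50

-50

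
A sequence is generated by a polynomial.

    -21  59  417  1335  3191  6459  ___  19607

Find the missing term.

11709

Using the first 6 terms:
D1: 80, 358, 918, 1856, 3268
D2: 278, 560, 938, 1412
D3: 282, 378, 474
D4: 96, 96
Constant fourth difference = 96.
Extend forward: 474 + 96 = 570;  1412 + 570 = 1982;  3268 + 1982 = 5250;  6459 + 5250 = 11709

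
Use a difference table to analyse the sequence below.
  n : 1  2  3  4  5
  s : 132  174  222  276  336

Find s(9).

636

Δ: 42, 48, 54, 60
Δ²: 6, 6, 6
Second differences constant at 6.
60 + 6 = 66;  336 + 66 = 402
66 + 6 = 72;  402 + 72 = 474
72 + 6 = 78;  474 + 78 = 552
78 + 6 = 84;  552 + 84 = 636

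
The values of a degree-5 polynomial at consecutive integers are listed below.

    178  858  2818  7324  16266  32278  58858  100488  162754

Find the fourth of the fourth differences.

Δ: 680, 1960, 4506, 8942, 16012, 26580, 41630, 62266
Δ²: 1280, 2546, 4436, 7070, 10568, 15050, 20636
Δ³: 1266, 1890, 2634, 3498, 4482, 5586
Δ⁴: 624, 744, 864, 984, 1104
Δ⁵: 120, 120, 120, 120

984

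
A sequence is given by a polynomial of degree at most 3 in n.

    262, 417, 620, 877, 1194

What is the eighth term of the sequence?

2565

First differences: 155, 203, 257, 317
Second differences: 48, 54, 60
Third differences: 6, 6
Third differences constant at 6.
60 + 6 = 66;  317 + 66 = 383;  1194 + 383 = 1577
66 + 6 = 72;  383 + 72 = 455;  1577 + 455 = 2032
72 + 6 = 78;  455 + 78 = 533;  2032 + 533 = 2565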